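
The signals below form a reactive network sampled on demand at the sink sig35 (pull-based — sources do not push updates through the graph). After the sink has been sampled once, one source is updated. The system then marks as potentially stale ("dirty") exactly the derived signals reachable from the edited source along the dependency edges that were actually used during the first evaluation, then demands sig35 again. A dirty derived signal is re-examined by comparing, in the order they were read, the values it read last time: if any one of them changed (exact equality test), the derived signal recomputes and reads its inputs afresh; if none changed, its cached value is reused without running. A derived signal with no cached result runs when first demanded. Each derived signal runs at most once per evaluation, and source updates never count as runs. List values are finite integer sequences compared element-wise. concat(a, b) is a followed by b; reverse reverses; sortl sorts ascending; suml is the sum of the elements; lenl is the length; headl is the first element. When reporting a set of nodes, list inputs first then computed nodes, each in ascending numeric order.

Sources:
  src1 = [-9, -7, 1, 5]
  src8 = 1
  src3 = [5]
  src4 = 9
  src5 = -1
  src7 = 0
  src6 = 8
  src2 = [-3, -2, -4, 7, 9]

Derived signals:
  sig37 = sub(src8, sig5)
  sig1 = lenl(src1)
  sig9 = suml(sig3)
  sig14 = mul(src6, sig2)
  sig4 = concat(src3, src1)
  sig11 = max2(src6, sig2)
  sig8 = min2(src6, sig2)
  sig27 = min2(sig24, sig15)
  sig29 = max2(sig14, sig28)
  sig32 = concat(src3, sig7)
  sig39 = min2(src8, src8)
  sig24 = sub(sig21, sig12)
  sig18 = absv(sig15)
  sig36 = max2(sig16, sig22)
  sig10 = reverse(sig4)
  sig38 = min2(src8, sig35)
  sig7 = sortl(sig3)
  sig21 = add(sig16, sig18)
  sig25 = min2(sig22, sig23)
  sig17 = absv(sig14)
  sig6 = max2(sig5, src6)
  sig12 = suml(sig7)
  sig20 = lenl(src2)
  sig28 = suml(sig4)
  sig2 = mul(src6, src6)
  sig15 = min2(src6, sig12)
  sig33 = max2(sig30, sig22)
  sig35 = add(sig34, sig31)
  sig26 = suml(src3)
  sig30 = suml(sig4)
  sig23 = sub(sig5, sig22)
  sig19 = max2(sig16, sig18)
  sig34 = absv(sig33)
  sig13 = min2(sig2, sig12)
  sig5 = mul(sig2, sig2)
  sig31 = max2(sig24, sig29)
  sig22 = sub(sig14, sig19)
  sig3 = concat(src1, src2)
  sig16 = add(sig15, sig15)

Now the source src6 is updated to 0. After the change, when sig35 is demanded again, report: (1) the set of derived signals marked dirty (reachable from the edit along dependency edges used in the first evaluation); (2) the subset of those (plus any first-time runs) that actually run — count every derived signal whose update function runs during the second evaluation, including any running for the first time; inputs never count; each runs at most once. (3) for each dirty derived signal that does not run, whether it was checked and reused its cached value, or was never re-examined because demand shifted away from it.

Dirty set: sig2, sig14, sig15, sig16, sig18, sig19, sig21, sig22, sig24, sig29, sig31, sig33, sig34, sig35.
Run set: sig2, sig14, sig15, sig22, sig29, sig31, sig33, sig34, sig35 (9 run).
Re-examined without running (cache reused): sig16, sig18, sig19, sig21, sig24.
The important point: at sig16 every value read last time is unchanged, so the dirty flag clears without a run.

Initial pass — values computed on the first demand:
  sig2 = mul(8, 8) = 64
  sig3 = concat([-9, -7, 1, 5], [-3, -2, -4, 7, 9]) = [-9, -7, 1, 5, -3, -2, -4, 7, 9]
  sig4 = concat([5], [-9, -7, 1, 5]) = [5, -9, -7, 1, 5]
  sig7 = sortl([-9, -7, 1, 5, -3, -2, -4, 7, 9]) = [-9, -7, -4, -3, -2, 1, 5, 7, 9]
  sig12 = suml([-9, -7, -4, -3, -2, 1, 5, 7, 9]) = -3
  sig14 = mul(8, 64) = 512
  sig15 = min2(8, -3) = -3
  sig16 = add(-3, -3) = -6
  sig18 = absv(-3) = 3
  sig19 = max2(-6, 3) = 3
  sig21 = add(-6, 3) = -3
  sig22 = sub(512, 3) = 509
  sig24 = sub(-3, -3) = 0
  sig28 = suml([5, -9, -7, 1, 5]) = -5
  sig29 = max2(512, -5) = 512
  sig30 = suml([5, -9, -7, 1, 5]) = -5
  sig31 = max2(0, 512) = 512
  sig33 = max2(-5, 509) = 509
  sig34 = absv(509) = 509
  sig35 = add(509, 512) = 1021

Second demand — change propagation:
  sig2: re-runs because src6 8->0; src6 8->0; new result 0.
  sig14: re-runs because src6 8->0; sig2 64->0; new result 0.
  sig15: re-runs because src6 8->0; new result -3 (unchanged).
  sig16: re-examined; everything it read last time is the same (sig15 unchanged, sig15 unchanged) — cache -6 kept, no run.
  sig18: re-examined; everything it read last time is the same (sig15 unchanged) — cache 3 kept, no run.
  sig19: re-examined; everything it read last time is the same (sig16 unchanged, sig18 unchanged) — cache 3 kept, no run.
  sig21: re-examined; everything it read last time is the same (sig16 unchanged, sig18 unchanged) — cache -3 kept, no run.
  sig22: re-runs because sig14 512->0; new result -3.
  sig24: re-examined; everything it read last time is the same (sig21 unchanged, sig12 unchanged) — cache 0 kept, no run.
  sig29: re-runs because sig14 512->0; new result 0.
  sig31: re-runs because sig29 512->0; new result 0.
  sig33: re-runs because sig22 509->-3; new result -3.
  sig34: re-runs because sig33 509->-3; new result 3.
  sig35: re-runs because sig34 509->3; sig31 512->0; new result 3.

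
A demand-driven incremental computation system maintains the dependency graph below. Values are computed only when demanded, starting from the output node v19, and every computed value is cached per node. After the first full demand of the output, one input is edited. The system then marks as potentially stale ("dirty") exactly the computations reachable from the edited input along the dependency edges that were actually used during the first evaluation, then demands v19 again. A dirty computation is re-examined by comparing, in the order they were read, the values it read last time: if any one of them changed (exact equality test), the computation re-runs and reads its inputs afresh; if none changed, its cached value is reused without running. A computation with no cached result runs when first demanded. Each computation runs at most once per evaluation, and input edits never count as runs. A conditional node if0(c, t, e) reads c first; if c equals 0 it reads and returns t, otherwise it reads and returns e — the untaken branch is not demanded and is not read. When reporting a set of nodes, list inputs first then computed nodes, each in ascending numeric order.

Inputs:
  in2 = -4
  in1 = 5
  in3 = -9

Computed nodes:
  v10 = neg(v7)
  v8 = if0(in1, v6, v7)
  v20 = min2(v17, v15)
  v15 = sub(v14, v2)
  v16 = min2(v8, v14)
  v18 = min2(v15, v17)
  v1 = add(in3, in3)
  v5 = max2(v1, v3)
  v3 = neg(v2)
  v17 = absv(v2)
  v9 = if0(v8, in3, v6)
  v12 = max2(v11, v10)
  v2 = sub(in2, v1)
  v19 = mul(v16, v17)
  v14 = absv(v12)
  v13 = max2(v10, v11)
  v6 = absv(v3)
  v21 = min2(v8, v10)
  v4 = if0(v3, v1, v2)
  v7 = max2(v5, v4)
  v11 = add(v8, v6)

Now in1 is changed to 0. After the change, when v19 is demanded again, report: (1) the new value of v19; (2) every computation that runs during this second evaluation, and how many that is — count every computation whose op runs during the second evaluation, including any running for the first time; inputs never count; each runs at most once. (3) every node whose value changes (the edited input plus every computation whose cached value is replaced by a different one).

New value of v19: 196.
Computations that run: v8 — 1 in total.
Values that change: in1.
Key observation: the change is absorbed at v8 — it re-runs but produces the same value, and the output's value is unchanged.

First evaluation (everything demanded from the output):
  v1 = add(-9, -9) = -18
  v2 = sub(-4, -18) = 14
  v3 = neg(14) = -14
  v4 = if0(v3=-14 -> else branch v2) = 14
  v5 = max2(-18, -14) = -14
  v6 = absv(-14) = 14
  v7 = max2(-14, 14) = 14
  v8 = if0(in1=5 -> else branch v7) = 14
  v10 = neg(14) = -14
  v11 = add(14, 14) = 28
  v12 = max2(28, -14) = 28
  v14 = absv(28) = 28
  v16 = min2(14, 28) = 14
  v17 = absv(14) = 14
  v19 = mul(14, 14) = 196

Propagation after the edit:
  v8: runs — in1 5->0; result 14 (same value as before).
  v11: checked — values it read are unchanged (v8 unchanged, v6 unchanged); reused cached 28 without running.
  v12: checked — values it read are unchanged (v11 unchanged, v10 unchanged); reused cached 28 without running.
  v14: checked — values it read are unchanged (v12 unchanged); reused cached 28 without running.
  v16: checked — values it read are unchanged (v8 unchanged, v14 unchanged); reused cached 14 without running.
  v19: checked — values it read are unchanged (v16 unchanged, v17 unchanged); reused cached 196 without running.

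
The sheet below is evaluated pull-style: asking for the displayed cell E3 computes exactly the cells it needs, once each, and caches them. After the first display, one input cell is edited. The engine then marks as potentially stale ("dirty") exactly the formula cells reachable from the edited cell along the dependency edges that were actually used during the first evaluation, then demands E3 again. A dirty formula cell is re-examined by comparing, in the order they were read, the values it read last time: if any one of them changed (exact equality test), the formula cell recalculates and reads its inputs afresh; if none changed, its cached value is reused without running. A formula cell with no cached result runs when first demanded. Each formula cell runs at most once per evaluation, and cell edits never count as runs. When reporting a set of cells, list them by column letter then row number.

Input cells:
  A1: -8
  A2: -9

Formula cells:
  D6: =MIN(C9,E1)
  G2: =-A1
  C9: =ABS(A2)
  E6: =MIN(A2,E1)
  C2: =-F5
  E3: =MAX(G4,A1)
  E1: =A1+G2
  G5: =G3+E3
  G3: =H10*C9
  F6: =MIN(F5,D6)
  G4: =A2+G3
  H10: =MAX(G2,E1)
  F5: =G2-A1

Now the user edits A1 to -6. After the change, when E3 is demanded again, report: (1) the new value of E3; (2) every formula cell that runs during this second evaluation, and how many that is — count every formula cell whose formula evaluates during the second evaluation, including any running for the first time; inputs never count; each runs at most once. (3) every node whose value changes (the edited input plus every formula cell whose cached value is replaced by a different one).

Demanding E3 again yields 45.
6 formula cells run: E1, E3, G2, G3, G4, H10.
The nodes whose values change: A1, E3, G2, G3, G4, H10.

First demand of the output computes:
  C9 = ABS(-9) = 9
  G2 = -(-8) = 8
  E1 = -8 + 8 = 0
  H10 = MAX(8, 0) = 8
  G3 = 8 * 9 = 72
  G4 = -9 + 72 = 63
  E3 = MAX(63, -8) = 63

After the edit, cleaning proceeds:
  G2: a read changed (A1 -8->-6) — executes, giving 6.
  E1: a read changed (A1 -8->-6; G2 8->6) — executes, giving 0 — identical to its old value.
  H10: a read changed (G2 8->6) — executes, giving 6.
  G3: a read changed (H10 8->6) — executes, giving 54.
  G4: a read changed (G3 72->54) — executes, giving 45.
  E3: a read changed (G4 63->45; A1 -8->-6) — executes, giving 45.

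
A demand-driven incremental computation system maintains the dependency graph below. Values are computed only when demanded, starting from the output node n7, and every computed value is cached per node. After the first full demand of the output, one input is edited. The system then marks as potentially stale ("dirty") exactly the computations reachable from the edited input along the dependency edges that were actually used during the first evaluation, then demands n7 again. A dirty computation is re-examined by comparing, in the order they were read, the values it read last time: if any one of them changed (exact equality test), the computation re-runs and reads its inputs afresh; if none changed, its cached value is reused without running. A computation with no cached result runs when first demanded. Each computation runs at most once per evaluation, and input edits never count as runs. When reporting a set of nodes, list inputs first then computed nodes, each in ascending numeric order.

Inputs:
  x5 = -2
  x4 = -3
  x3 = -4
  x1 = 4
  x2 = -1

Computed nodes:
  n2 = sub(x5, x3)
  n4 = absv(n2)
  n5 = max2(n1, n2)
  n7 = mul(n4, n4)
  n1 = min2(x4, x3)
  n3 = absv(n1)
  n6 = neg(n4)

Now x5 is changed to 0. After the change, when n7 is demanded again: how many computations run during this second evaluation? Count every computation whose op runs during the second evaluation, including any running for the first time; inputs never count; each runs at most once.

Computations that run: n2, n4, n7 — 3 in total.

First evaluation (everything demanded from the output):
  n2 = sub(-2, -4) = 2
  n4 = absv(2) = 2
  n7 = mul(2, 2) = 4

Propagation after the edit:
  n2: runs — x5 -2->0; result 4.
  n4: runs — n2 2->4; result 4.
  n7: runs — n4 2->4; n4 2->4; result 16.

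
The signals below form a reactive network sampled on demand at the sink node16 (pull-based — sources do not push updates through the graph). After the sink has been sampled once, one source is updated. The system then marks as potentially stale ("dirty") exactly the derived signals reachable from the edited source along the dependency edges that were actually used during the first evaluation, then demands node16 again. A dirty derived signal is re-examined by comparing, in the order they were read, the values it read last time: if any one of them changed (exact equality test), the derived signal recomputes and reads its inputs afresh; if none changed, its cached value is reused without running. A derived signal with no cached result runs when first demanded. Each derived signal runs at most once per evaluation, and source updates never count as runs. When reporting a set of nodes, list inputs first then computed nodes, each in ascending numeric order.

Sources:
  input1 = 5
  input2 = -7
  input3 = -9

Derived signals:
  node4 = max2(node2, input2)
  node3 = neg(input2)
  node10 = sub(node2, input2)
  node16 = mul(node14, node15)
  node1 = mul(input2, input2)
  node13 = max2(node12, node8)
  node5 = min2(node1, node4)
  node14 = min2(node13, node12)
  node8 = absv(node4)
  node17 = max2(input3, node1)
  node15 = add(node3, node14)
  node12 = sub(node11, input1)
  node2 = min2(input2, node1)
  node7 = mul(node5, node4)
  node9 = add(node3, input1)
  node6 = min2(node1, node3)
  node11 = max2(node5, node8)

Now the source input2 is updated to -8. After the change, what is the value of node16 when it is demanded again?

node16 now evaluates to 33.

Initial pass — values computed on the first demand:
  node1 = mul(-7, -7) = 49
  node2 = min2(-7, 49) = -7
  node3 = neg(-7) = 7
  node4 = max2(-7, -7) = -7
  node5 = min2(49, -7) = -7
  node8 = absv(-7) = 7
  node11 = max2(-7, 7) = 7
  node12 = sub(7, 5) = 2
  node13 = max2(2, 7) = 7
  node14 = min2(7, 2) = 2
  node15 = add(7, 2) = 9
  node16 = mul(2, 9) = 18

Second demand — change propagation:
  node1: re-runs because input2 -7->-8; input2 -7->-8; new result 64.
  node2: re-runs because input2 -7->-8; node1 49->64; new result -8.
  node3: re-runs because input2 -7->-8; new result 8.
  node4: re-runs because node2 -7->-8; input2 -7->-8; new result -8.
  node5: re-runs because node1 49->64; node4 -7->-8; new result -8.
  node8: re-runs because node4 -7->-8; new result 8.
  node11: re-runs because node5 -7->-8; node8 7->8; new result 8.
  node12: re-runs because node11 7->8; new result 3.
  node13: re-runs because node12 2->3; node8 7->8; new result 8.
  node14: re-runs because node13 7->8; node12 2->3; new result 3.
  node15: re-runs because node3 7->8; node14 2->3; new result 11.
  node16: re-runs because node14 2->3; node15 9->11; new result 33.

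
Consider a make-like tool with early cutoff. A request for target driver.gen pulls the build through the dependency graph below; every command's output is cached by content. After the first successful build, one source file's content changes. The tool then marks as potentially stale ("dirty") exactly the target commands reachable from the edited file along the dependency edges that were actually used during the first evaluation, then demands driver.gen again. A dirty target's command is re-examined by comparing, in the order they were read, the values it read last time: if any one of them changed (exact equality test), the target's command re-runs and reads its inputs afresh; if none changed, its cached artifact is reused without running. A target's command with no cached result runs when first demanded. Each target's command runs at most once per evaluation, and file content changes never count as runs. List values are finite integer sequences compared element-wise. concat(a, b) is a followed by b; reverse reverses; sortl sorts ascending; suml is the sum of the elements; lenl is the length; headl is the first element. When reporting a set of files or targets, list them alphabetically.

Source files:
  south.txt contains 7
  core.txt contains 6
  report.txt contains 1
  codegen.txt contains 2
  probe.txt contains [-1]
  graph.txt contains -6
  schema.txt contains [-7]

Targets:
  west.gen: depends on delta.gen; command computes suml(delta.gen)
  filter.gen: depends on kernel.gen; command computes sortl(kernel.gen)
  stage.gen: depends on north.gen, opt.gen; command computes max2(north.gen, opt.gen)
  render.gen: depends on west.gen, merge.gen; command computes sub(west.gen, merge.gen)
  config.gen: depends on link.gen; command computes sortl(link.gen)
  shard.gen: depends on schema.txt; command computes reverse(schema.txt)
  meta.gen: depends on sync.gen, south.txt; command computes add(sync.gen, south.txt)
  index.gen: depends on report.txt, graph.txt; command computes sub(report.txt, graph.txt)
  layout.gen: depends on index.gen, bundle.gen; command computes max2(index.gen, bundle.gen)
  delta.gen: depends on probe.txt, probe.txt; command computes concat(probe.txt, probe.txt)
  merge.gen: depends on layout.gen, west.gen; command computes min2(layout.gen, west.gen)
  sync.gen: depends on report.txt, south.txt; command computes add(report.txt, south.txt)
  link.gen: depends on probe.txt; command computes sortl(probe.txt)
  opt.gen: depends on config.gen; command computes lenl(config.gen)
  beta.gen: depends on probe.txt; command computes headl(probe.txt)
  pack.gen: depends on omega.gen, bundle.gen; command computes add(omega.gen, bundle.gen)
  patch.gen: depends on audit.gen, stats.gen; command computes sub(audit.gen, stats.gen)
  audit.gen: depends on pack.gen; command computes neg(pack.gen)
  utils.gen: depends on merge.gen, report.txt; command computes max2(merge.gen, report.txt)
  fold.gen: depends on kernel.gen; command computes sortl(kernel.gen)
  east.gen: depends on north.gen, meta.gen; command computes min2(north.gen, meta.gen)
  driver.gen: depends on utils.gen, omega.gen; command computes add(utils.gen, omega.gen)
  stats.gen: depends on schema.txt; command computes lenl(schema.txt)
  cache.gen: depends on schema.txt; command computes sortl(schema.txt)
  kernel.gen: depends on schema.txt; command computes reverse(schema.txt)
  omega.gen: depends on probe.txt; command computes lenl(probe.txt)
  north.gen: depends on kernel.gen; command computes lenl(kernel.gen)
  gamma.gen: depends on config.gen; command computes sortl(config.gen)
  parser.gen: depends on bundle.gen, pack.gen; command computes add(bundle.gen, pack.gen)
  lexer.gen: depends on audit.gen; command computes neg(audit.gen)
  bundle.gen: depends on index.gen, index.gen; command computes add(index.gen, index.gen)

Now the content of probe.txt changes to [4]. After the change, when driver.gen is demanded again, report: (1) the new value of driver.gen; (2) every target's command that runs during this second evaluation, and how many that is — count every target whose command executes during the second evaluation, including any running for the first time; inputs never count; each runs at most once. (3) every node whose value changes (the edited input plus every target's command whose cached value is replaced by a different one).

Demanding driver.gen again yields 9.
6 target commands run: delta.gen, driver.gen, merge.gen, omega.gen, utils.gen, west.gen.
The nodes whose values change: delta.gen, driver.gen, merge.gen, probe.txt, utils.gen, west.gen.

First demand of the output computes:
  delta.gen = concat([-1], [-1]) = [-1, -1]
  index.gen = sub(1, -6) = 7
  bundle.gen = add(7, 7) = 14
  layout.gen = max2(7, 14) = 14
  omega.gen = lenl([-1]) = 1
  west.gen = suml([-1, -1]) = -2
  merge.gen = min2(14, -2) = -2
  utils.gen = max2(-2, 1) = 1
  driver.gen = add(1, 1) = 2

After the edit, cleaning proceeds:
  delta.gen: a read changed (probe.txt [-1]->[4]; probe.txt [-1]->[4]) — executes, giving [4, 4].
  omega.gen: a read changed (probe.txt [-1]->[4]) — executes, giving 1 — identical to its old value.
  west.gen: a read changed (delta.gen [-1, -1]->[4, 4]) — executes, giving 8.
  merge.gen: a read changed (west.gen -2->8) — executes, giving 8.
  utils.gen: a read changed (merge.gen -2->8) — executes, giving 8.
  driver.gen: a read changed (utils.gen 1->8) — executes, giving 9.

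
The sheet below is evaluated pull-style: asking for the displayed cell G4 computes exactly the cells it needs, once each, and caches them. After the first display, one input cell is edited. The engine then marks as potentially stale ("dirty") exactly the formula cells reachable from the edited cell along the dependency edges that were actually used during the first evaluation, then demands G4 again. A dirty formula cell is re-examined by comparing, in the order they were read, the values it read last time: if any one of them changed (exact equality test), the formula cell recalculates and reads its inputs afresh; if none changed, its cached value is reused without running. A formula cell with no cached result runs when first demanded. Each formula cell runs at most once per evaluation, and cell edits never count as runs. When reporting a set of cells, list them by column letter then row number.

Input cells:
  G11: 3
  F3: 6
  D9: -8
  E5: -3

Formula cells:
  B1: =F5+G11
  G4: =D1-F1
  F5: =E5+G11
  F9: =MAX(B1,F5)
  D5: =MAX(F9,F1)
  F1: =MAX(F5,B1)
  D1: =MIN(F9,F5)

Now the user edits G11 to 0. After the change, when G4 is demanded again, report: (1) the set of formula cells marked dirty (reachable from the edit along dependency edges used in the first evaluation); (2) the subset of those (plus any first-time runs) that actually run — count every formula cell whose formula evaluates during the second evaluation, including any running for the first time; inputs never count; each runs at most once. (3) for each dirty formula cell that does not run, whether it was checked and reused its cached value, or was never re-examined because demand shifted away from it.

The edit dirties: B1, D1, F1, F5, F9, G4.
6 formula cells run: B1, D1, F1, F5, F9, G4.
No dirty formula cell escaped a run.

First demand of the output computes:
  F5 = -3 + 3 = 0
  B1 = 0 + 3 = 3
  F1 = MAX(0, 3) = 3
  F9 = MAX(3, 0) = 3
  D1 = MIN(3, 0) = 0
  G4 = 0 - 3 = -3

After the edit, cleaning proceeds:
  F5: a read changed (G11 3->0) — executes, giving -3.
  B1: a read changed (F5 0->-3; G11 3->0) — executes, giving -3.
  F1: a read changed (F5 0->-3; B1 3->-3) — executes, giving -3.
  F9: a read changed (B1 3->-3; F5 0->-3) — executes, giving -3.
  D1: a read changed (F9 3->-3; F5 0->-3) — executes, giving -3.
  G4: a read changed (D1 0->-3; F1 3->-3) — executes, giving 0.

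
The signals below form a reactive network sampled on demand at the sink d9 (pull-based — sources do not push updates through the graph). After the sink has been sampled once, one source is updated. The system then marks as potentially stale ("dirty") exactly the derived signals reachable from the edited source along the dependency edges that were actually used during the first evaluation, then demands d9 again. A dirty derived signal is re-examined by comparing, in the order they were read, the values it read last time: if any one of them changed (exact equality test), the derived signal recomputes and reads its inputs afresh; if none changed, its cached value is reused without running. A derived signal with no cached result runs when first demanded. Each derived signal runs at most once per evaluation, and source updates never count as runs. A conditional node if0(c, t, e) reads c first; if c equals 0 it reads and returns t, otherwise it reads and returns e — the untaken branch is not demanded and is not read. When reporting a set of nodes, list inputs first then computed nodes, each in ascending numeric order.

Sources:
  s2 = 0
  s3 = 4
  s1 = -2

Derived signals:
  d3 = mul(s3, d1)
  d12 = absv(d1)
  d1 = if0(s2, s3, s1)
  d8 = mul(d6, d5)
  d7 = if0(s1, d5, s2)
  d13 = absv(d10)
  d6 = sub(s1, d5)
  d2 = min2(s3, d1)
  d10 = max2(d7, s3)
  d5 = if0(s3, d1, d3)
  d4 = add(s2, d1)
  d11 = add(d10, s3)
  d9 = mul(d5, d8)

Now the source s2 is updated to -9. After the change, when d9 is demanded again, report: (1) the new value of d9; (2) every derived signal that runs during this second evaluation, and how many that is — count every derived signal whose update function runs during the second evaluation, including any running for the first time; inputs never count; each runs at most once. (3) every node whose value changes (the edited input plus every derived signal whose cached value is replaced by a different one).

d9 now evaluates to 384.
Run set: d1, d3, d5, d6, d8, d9 (6 run).
Changed values: s2, d1, d3, d5, d6, d8, d9.

Initial pass — values computed on the first demand:
  d1 = if0(s2=0 -> then branch s3) = 4
  d3 = mul(4, 4) = 16
  d5 = if0(s3=4 -> else branch d3) = 16
  d6 = sub(-2, 16) = -18
  d8 = mul(-18, 16) = -288
  d9 = mul(16, -288) = -4608

Second demand — change propagation:
  d1: re-runs because s2 0->-9; new result -2.
  d3: re-runs because d1 4->-2; new result -8.
  d5: re-runs because d3 16->-8; new result -8.
  d6: re-runs because d5 16->-8; new result 6.
  d8: re-runs because d6 -18->6; d5 16->-8; new result -48.
  d9: re-runs because d5 16->-8; d8 -288->-48; new result 384.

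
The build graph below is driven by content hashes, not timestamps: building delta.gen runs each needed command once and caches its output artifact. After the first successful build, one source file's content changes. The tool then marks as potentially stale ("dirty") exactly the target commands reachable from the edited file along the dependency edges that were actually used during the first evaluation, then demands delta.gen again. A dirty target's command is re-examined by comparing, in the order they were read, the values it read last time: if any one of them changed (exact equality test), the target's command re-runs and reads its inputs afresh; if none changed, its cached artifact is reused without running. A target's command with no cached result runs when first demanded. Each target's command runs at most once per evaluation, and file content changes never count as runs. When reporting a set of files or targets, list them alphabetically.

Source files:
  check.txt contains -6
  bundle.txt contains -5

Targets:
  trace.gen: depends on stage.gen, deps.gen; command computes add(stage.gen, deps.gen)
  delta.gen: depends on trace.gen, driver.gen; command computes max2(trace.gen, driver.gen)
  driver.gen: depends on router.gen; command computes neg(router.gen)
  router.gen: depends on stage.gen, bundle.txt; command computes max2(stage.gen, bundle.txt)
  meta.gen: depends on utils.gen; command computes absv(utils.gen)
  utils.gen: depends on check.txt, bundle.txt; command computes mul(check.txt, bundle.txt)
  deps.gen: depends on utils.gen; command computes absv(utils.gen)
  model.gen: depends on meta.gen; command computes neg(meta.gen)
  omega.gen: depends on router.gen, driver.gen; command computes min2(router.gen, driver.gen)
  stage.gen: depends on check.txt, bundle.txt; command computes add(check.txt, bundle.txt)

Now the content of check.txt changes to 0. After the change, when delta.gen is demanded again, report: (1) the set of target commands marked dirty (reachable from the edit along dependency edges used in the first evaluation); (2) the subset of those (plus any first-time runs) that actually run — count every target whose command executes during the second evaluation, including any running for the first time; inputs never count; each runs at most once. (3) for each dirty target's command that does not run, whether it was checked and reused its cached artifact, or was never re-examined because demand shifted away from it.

Initial pass — values computed on the first demand:
  stage.gen = add(-6, -5) = -11
  router.gen = max2(-11, -5) = -5
  driver.gen = neg(-5) = 5
  utils.gen = mul(-6, -5) = 30
  deps.gen = absv(30) = 30
  trace.gen = add(-11, 30) = 19
  delta.gen = max2(19, 5) = 19

Second demand — change propagation:
  stage.gen: re-runs because check.txt -6->0; new result -5.
  router.gen: re-runs because stage.gen -11->-5; new result -5 (unchanged).
  driver.gen: re-examined; everything it read last time is the same (router.gen unchanged) — cache 5 kept, no run.
  utils.gen: re-runs because check.txt -6->0; new result 0.
  deps.gen: re-runs because utils.gen 30->0; new result 0.
  trace.gen: re-runs because stage.gen -11->-5; deps.gen 30->0; new result -5.
  delta.gen: re-runs because trace.gen 19->-5; new result 5.

The important point: at driver.gen every value read last time is unchanged, so the dirty flag clears without a run.

Dirty set: delta.gen, deps.gen, driver.gen, router.gen, stage.gen, trace.gen, utils.gen.
Run set: delta.gen, deps.gen, router.gen, stage.gen, trace.gen, utils.gen (6 run).
Re-examined without running (cache reused): driver.gen.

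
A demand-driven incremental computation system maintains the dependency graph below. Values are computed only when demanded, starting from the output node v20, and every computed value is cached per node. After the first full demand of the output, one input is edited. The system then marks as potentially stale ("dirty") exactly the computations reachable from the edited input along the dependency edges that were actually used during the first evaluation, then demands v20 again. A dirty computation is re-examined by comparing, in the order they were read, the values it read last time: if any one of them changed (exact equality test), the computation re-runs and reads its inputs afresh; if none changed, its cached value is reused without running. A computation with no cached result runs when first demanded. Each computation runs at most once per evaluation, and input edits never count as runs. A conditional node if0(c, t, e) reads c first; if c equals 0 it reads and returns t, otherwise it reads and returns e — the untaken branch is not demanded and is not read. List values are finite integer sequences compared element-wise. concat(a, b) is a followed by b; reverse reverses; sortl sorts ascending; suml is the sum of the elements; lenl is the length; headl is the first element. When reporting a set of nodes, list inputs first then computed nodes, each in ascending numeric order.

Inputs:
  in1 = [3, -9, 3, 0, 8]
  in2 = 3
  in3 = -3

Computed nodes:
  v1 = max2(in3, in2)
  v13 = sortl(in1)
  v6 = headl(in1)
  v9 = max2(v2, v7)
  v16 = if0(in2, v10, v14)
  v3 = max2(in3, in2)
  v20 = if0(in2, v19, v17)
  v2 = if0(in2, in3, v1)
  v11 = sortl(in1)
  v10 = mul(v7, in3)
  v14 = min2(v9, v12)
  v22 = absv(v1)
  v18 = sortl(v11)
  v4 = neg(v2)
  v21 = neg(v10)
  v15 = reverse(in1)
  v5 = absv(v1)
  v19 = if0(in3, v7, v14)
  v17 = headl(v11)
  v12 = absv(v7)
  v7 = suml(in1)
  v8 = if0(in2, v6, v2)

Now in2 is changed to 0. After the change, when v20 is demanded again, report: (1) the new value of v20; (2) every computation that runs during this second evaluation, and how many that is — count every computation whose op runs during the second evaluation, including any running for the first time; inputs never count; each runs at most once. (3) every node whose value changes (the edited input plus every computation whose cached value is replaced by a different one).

New value of v20: 5.
Computations that run: v2, v7, v9, v12, v14, v19, v20 — 7 in total.
Values that change: in2, v20.
Key observation: a condition flipped, so demand reaches new nodes — v2, v7, v9, v12, v14, v19 run for the first time.

First evaluation (everything demanded from the output):
  v11 = sortl([3, -9, 3, 0, 8]) = [-9, 0, 3, 3, 8]
  v17 = headl([-9, 0, 3, 3, 8]) = -9
  v20 = if0(in2=3 -> else branch v17) = -9

Propagation after the edit:
  v2: demanded for the first time — runs, produces -3.
  v7: demanded for the first time — runs, produces 5.
  v9: demanded for the first time — runs, produces 5.
  v12: demanded for the first time — runs, produces 5.
  v14: demanded for the first time — runs, produces 5.
  v19: demanded for the first time — runs, produces 5.
  v20: runs — in2 3->0; result 5.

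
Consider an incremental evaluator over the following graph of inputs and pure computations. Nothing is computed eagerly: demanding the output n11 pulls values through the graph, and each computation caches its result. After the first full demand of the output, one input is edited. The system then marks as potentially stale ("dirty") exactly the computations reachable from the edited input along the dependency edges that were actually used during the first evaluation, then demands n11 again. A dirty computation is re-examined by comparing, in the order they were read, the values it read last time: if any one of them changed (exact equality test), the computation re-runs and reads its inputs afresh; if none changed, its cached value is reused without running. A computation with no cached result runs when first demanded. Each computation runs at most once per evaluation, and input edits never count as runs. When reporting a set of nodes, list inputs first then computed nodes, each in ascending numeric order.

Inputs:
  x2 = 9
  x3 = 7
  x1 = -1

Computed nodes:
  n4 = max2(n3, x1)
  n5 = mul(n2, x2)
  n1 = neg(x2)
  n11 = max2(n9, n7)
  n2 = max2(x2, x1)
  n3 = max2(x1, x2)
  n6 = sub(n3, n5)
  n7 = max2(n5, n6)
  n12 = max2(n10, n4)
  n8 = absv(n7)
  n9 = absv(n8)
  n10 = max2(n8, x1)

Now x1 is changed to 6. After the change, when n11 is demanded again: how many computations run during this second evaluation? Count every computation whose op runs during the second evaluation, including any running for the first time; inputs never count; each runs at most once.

Run set: n2, n3 (2 run).
The important point: at n5 every value read last time is unchanged, so the dirty flag clears without a run.

Initial pass — values computed on the first demand:
  n2 = max2(9, -1) = 9
  n3 = max2(-1, 9) = 9
  n5 = mul(9, 9) = 81
  n6 = sub(9, 81) = -72
  n7 = max2(81, -72) = 81
  n8 = absv(81) = 81
  n9 = absv(81) = 81
  n11 = max2(81, 81) = 81

Second demand — change propagation:
  n2: re-runs because x1 -1->6; new result 9 (unchanged).
  n3: re-runs because x1 -1->6; new result 9 (unchanged).
  n5: re-examined; everything it read last time is the same (n2 unchanged, x2 unchanged) — cache 81 kept, no run.
  n6: re-examined; everything it read last time is the same (n3 unchanged, n5 unchanged) — cache -72 kept, no run.
  n7: re-examined; everything it read last time is the same (n5 unchanged, n6 unchanged) — cache 81 kept, no run.
  n8: re-examined; everything it read last time is the same (n7 unchanged) — cache 81 kept, no run.
  n9: re-examined; everything it read last time is the same (n8 unchanged) — cache 81 kept, no run.
  n11: re-examined; everything it read last time is the same (n9 unchanged, n7 unchanged) — cache 81 kept, no run.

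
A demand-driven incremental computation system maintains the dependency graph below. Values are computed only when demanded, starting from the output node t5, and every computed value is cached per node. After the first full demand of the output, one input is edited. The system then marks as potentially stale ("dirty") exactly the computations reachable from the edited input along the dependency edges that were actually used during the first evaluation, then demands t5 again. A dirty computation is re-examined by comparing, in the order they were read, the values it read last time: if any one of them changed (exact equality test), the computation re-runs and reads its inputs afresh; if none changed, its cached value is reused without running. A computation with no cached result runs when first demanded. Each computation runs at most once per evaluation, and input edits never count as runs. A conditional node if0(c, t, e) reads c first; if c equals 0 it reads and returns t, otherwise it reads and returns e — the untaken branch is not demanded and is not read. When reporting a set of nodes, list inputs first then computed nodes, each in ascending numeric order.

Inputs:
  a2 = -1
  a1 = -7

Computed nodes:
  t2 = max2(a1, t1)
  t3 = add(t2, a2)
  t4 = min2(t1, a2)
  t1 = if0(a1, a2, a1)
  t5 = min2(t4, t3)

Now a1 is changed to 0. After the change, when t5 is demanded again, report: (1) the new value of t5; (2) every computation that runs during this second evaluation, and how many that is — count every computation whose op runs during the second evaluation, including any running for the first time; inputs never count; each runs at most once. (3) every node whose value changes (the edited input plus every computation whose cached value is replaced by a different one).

First evaluation (everything demanded from the output):
  t1 = if0(a1=-7 -> else branch a1) = -7
  t2 = max2(-7, -7) = -7
  t3 = add(-7, -1) = -8
  t4 = min2(-7, -1) = -7
  t5 = min2(-7, -8) = -8

Propagation after the edit:
  t1: runs — a1 -7->0; a1 -7->0; result -1.
  t2: runs — a1 -7->0; t1 -7->-1; result 0.
  t3: runs — t2 -7->0; result -1.
  t4: runs — t1 -7->-1; result -1.
  t5: runs — t4 -7->-1; t3 -8->-1; result -1.

New value of t5: -1.
Computations that run: t1, t2, t3, t4, t5 — 5 in total.
Values that change: a1, t1, t2, t3, t4, t5.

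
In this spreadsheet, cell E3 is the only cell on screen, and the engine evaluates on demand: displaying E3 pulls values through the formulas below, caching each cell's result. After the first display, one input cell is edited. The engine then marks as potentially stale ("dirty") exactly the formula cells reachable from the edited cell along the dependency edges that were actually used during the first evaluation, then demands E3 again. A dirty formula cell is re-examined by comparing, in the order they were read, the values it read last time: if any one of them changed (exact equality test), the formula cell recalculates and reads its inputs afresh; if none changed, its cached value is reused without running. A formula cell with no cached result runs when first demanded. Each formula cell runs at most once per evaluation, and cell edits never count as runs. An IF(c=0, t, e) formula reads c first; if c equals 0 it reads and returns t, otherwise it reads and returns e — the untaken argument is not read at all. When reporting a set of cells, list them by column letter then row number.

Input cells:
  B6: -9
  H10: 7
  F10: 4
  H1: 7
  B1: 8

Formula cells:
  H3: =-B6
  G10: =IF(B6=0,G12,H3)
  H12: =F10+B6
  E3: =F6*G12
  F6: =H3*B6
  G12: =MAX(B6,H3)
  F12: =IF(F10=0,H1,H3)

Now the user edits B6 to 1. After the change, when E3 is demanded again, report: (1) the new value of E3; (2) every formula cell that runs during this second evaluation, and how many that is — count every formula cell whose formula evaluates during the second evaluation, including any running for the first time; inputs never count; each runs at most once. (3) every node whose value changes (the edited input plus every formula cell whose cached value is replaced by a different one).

E3 now evaluates to -1.
Run set: E3, F6, G12, H3 (4 run).
Changed values: B6, E3, F6, G12, H3.

Initial pass — values computed on the first demand:
  H3 = -(-9) = 9
  F6 = 9 * -9 = -81
  G12 = MAX(-9, 9) = 9
  E3 = -81 * 9 = -729

Second demand — change propagation:
  H3: re-runs because B6 -9->1; new result -1.
  F6: re-runs because H3 9->-1; B6 -9->1; new result -1.
  G12: re-runs because B6 -9->1; H3 9->-1; new result 1.
  E3: re-runs because F6 -81->-1; G12 9->1; new result -1.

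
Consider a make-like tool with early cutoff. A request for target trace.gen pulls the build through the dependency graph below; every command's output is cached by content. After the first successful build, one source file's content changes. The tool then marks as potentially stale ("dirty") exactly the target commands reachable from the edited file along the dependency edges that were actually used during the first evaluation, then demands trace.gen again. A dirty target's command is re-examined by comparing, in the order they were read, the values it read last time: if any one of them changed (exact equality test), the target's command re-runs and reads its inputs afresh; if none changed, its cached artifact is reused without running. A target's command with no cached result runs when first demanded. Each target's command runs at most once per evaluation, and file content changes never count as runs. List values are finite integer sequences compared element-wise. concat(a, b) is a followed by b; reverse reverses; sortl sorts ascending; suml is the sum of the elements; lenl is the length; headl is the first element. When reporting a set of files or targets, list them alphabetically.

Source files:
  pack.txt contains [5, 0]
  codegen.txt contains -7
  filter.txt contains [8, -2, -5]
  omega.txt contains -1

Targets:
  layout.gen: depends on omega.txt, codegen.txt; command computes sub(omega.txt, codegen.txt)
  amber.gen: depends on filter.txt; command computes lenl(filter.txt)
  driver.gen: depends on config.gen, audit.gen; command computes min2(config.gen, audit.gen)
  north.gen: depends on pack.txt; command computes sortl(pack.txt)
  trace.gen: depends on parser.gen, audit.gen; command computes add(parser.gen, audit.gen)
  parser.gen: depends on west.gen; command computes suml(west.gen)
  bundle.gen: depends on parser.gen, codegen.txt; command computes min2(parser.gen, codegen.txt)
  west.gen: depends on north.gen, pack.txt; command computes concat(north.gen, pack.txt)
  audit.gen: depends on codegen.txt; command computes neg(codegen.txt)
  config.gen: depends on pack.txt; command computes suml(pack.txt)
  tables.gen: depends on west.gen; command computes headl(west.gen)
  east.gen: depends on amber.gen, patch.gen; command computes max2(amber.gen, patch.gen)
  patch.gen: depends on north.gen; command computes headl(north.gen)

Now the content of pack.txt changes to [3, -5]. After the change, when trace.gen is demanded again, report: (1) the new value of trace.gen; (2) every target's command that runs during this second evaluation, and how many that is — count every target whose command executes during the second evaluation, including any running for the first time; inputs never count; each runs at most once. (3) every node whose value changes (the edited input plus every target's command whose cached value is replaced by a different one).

Demanding trace.gen again yields 3.
4 target commands run: north.gen, parser.gen, trace.gen, west.gen.
The nodes whose values change: north.gen, pack.txt, parser.gen, trace.gen, west.gen.

First demand of the output computes:
  audit.gen = neg(-7) = 7
  north.gen = sortl([5, 0]) = [0, 5]
  west.gen = concat([0, 5], [5, 0]) = [0, 5, 5, 0]
  parser.gen = suml([0, 5, 5, 0]) = 10
  trace.gen = add(10, 7) = 17

After the edit, cleaning proceeds:
  north.gen: a read changed (pack.txt [5, 0]->[3, -5]) — executes, giving [-5, 3].
  west.gen: a read changed (north.gen [0, 5]->[-5, 3]; pack.txt [5, 0]->[3, -5]) — executes, giving [-5, 3, 3, -5].
  parser.gen: a read changed (west.gen [0, 5, 5, 0]->[-5, 3, 3, -5]) — executes, giving -4.
  trace.gen: a read changed (parser.gen 10->-4) — executes, giving 3.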